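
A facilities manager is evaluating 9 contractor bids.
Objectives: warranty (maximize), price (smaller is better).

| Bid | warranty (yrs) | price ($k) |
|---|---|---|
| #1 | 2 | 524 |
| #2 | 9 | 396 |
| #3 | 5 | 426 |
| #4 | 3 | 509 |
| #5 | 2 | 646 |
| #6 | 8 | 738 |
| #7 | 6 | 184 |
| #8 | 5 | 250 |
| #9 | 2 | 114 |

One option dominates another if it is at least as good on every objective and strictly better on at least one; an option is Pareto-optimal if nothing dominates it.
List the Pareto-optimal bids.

#1: dominated by #2 (warranty 9≥2, price 396≤524).
#2: not dominated (best warranty).
#3: dominated by #2 (warranty 9≥5, price 396≤426).
#4: dominated by #2 (warranty 9≥3, price 396≤509).
#5: dominated by #1 (warranty 2≥2, price 524≤646).
#6: dominated by #2 (warranty 9≥8, price 396≤738).
#7: not dominated.
#8: dominated by #7 (warranty 6≥5, price 184≤250).
#9: not dominated (best price).

#2, #7, #9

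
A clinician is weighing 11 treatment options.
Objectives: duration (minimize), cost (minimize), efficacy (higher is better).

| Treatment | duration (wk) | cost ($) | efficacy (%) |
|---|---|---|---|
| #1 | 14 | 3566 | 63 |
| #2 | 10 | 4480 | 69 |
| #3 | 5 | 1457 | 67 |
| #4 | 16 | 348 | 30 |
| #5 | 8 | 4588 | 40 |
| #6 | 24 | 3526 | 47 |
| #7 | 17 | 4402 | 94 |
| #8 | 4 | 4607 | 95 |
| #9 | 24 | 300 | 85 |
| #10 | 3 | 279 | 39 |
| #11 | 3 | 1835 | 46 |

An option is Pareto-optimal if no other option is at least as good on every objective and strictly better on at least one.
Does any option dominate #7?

#1: worse on efficacy (63 vs 94).
#2: worse on cost (4480 vs 4402).
#3: worse on efficacy (67 vs 94).
#4: worse on efficacy (30 vs 94).
#5: worse on cost (4588 vs 4402).
#6: worse on duration (24 vs 17).
#8: worse on cost (4607 vs 4402).
#9: worse on duration (24 vs 17).
#10: worse on efficacy (39 vs 94).
#11: worse on efficacy (46 vs 94).
No option is at least as good as #7 on every objective and strictly better on one.

No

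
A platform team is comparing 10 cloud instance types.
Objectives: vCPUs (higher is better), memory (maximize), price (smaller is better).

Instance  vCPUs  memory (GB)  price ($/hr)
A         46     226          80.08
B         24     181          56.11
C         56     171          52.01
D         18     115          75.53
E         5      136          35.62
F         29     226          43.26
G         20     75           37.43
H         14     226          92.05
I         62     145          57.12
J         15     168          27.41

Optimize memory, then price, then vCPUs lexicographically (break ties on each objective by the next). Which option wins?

F

First maximize memory: best is 226, kept {A, F, H}.
Then minimize price: best is 43.26, kept {F}.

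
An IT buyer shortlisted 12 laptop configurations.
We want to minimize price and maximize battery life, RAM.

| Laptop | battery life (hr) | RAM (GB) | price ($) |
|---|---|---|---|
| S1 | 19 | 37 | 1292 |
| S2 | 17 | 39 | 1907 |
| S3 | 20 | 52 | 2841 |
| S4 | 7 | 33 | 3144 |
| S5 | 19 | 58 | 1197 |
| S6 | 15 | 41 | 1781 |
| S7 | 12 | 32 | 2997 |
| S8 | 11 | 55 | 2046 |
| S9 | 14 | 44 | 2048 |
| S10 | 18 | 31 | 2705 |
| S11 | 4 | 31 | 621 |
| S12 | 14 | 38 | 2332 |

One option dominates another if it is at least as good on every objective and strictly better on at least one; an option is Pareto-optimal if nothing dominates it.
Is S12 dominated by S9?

S9 vs S12: battery life 14≥14, RAM 44≥38, price 2048≤2332 — S9 is at least as good on every objective with at least one strict improvement.

Yes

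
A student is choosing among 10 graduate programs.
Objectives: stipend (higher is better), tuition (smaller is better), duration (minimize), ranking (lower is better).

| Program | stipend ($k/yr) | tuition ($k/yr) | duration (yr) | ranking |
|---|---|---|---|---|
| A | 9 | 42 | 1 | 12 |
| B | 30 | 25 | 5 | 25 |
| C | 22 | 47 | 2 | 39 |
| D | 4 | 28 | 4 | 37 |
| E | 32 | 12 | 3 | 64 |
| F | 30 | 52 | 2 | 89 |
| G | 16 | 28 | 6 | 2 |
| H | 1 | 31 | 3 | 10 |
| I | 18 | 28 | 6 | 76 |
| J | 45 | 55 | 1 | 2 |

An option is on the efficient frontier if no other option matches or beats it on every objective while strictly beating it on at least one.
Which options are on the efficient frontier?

A: not dominated.
B: not dominated.
C: not dominated.
D: not dominated.
E: not dominated (best tuition).
F: not dominated.
G: not dominated.
H: not dominated.
I: dominated by B (stipend 30≥18, tuition 25≤28, duration 5≤6, ranking 25≤76).
J: not dominated (best stipend).

A, B, C, D, E, F, G, H, J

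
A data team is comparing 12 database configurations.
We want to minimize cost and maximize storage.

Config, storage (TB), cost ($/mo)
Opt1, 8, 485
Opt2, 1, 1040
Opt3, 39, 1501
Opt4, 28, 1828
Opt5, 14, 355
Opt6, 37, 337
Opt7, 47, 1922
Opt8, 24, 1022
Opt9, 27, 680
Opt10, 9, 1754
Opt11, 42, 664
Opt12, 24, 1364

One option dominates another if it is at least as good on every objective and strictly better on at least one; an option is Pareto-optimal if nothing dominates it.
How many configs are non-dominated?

3

Opt1: dominated by Opt5 (storage 14≥8, cost 355≤485).
Opt2: dominated by Opt1 (storage 8≥1, cost 485≤1040).
Opt3: dominated by Opt11 (storage 42≥39, cost 664≤1501).
Opt4: dominated by Opt3 (storage 39≥28, cost 1501≤1828).
Opt5: dominated by Opt6 (storage 37≥14, cost 337≤355).
Opt6: not dominated (best cost).
Opt7: not dominated (best storage).
Opt8: dominated by Opt6 (storage 37≥24, cost 337≤1022).
Opt9: dominated by Opt6 (storage 37≥27, cost 337≤680).
Opt10: dominated by Opt3 (storage 39≥9, cost 1501≤1754).
Opt11: not dominated.
Opt12: dominated by Opt6 (storage 37≥24, cost 337≤1364).
Pareto-optimal: Opt6, Opt7, Opt11 → 3.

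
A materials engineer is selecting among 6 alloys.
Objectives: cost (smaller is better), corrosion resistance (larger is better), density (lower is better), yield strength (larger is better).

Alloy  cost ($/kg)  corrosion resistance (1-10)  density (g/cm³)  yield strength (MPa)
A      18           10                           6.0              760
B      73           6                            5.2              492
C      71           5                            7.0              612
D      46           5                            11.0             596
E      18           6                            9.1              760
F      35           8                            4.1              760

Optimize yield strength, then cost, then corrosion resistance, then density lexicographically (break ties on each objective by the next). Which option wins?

First maximize yield strength: best is 760, kept {A, E, F}.
Then minimize cost: best is 18, kept {A, E}.
Then maximize corrosion resistance: best is 10, kept {A}.

A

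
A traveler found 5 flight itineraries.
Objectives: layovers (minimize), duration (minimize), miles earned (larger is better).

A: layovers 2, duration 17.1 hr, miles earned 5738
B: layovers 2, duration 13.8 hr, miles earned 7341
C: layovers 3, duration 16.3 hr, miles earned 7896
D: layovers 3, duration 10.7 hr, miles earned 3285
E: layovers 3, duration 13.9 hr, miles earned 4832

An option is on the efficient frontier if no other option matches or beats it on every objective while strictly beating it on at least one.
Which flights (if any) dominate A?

B: layovers 2≤2, duration 13.8≤17.1, miles earned 7341≥5738 — dominates A.
Others (C, D, E) are each worse than A on at least one objective.

B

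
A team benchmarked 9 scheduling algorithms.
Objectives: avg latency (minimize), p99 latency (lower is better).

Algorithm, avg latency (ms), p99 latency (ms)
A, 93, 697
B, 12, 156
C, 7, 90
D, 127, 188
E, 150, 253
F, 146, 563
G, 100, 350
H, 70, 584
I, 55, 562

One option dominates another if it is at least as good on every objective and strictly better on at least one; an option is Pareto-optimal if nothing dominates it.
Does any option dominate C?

No

A: worse on avg latency (93 vs 7).
B: worse on avg latency (12 vs 7).
D: worse on avg latency (127 vs 7).
E: worse on avg latency (150 vs 7).
F: worse on avg latency (146 vs 7).
G: worse on avg latency (100 vs 7).
H: worse on avg latency (70 vs 7).
I: worse on avg latency (55 vs 7).
No option is at least as good as C on every objective and strictly better on one.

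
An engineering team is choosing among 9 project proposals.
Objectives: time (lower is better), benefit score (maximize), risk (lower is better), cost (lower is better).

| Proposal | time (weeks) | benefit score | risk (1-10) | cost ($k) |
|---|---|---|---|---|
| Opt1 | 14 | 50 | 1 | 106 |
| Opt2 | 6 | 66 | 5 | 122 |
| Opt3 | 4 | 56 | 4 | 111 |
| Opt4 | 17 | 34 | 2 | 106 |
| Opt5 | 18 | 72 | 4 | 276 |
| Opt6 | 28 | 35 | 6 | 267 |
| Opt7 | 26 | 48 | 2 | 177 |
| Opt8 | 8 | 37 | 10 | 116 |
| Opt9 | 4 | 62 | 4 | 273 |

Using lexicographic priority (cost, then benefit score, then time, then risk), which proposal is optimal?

First minimize cost: best is 106, kept {Opt1, Opt4}.
Then maximize benefit score: best is 50, kept {Opt1}.

Opt1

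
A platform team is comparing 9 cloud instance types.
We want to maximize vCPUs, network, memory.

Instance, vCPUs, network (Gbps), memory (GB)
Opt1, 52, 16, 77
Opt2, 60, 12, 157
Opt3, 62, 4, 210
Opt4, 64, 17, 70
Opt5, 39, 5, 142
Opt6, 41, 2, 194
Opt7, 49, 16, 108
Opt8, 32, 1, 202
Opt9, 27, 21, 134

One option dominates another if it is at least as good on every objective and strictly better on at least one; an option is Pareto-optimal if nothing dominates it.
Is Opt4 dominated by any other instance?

Opt1: worse on vCPUs (52 vs 64).
Opt2: worse on vCPUs (60 vs 64).
Opt3: worse on vCPUs (62 vs 64).
Opt5: worse on vCPUs (39 vs 64).
Opt6: worse on vCPUs (41 vs 64).
Opt7: worse on vCPUs (49 vs 64).
Opt8: worse on vCPUs (32 vs 64).
Opt9: worse on vCPUs (27 vs 64).
No option is at least as good as Opt4 on every objective and strictly better on one.

No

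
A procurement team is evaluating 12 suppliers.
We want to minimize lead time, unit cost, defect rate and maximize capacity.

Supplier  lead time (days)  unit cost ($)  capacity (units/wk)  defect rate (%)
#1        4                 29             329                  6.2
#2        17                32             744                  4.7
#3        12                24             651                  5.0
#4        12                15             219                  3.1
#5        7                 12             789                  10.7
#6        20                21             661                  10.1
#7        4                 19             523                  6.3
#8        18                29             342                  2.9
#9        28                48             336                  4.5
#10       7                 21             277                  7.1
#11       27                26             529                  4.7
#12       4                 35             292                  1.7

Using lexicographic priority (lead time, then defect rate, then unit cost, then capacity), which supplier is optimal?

#12

First minimize lead time: best is 4, kept {#1, #7, #12}.
Then minimize defect rate: best is 1.7, kept {#12}.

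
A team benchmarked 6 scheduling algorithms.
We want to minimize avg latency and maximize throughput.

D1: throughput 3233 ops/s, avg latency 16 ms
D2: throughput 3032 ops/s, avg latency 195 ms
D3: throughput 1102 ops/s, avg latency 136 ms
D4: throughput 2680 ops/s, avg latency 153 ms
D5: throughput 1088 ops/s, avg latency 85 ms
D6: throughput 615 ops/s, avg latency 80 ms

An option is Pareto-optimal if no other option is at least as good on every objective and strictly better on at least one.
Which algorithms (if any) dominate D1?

none

D2: worse on throughput (3032 vs 3233).
D3: worse on throughput (1102 vs 3233).
D4: worse on throughput (2680 vs 3233).
D5: worse on throughput (1088 vs 3233).
D6: worse on throughput (615 vs 3233).
No option dominates D1.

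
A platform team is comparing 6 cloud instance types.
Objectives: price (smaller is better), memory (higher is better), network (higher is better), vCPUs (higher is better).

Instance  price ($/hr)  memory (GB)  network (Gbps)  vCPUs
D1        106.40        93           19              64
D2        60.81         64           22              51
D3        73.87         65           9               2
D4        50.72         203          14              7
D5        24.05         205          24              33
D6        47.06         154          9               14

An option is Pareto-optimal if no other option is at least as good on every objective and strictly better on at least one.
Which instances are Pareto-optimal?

D1: not dominated (best vCPUs).
D2: not dominated.
D3: dominated by D4 (price 50.72≤73.87, memory 203≥65, network 14≥9, vCPUs 7≥2).
D4: dominated by D5 (price 24.05≤50.72, memory 205≥203, network 24≥14, vCPUs 33≥7).
D5: not dominated (best price).
D6: dominated by D5 (price 24.05≤47.06, memory 205≥154, network 24≥9, vCPUs 33≥14).

D1, D2, D5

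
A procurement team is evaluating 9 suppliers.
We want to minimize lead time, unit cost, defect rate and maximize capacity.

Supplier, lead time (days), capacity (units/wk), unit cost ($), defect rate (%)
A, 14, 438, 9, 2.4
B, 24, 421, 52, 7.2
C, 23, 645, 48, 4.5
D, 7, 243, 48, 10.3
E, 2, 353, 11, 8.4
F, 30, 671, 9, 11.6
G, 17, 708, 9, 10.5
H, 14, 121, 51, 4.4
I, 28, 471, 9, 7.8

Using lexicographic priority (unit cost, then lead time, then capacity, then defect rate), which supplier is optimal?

First minimize unit cost: best is 9, kept {A, F, G, I}.
Then minimize lead time: best is 14, kept {A}.

A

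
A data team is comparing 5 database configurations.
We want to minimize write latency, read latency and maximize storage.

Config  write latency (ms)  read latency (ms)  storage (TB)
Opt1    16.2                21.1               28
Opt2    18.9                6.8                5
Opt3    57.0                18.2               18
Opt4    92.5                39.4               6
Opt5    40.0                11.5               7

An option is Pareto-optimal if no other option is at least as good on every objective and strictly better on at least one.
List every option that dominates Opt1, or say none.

none

Opt2: worse on write latency (18.9 vs 16.2).
Opt3: worse on write latency (57.0 vs 16.2).
Opt4: worse on write latency (92.5 vs 16.2).
Opt5: worse on write latency (40.0 vs 16.2).
No option dominates Opt1.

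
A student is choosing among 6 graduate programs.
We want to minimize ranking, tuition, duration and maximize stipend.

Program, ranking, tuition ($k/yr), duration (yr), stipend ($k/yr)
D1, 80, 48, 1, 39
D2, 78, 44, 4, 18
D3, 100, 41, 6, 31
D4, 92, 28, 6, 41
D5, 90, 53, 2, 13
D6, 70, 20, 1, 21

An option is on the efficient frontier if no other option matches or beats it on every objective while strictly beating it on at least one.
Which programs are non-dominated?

D1: not dominated.
D2: dominated by D6 (ranking 70≤78, tuition 20≤44, duration 1≤4, stipend 21≥18).
D3: dominated by D4 (ranking 92≤100, tuition 28≤41, duration 6≤6, stipend 41≥31).
D4: not dominated (best stipend).
D5: dominated by D1 (ranking 80≤90, tuition 48≤53, duration 1≤2, stipend 39≥13).
D6: not dominated (best ranking).

D1, D4, D6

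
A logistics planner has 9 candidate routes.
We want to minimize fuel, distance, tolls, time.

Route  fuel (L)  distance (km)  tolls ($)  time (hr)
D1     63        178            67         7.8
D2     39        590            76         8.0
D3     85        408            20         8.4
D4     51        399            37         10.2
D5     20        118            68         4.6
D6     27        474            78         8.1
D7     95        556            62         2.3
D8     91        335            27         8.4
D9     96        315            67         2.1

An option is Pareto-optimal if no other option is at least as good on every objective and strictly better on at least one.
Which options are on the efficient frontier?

D1, D3, D4, D5, D7, D8, D9

D1: not dominated.
D2: dominated by D5 (fuel 20≤39, distance 118≤590, tolls 68≤76, time 4.6≤8.0).
D3: not dominated (best tolls).
D4: not dominated.
D5: not dominated (best fuel).
D6: dominated by D5 (fuel 20≤27, distance 118≤474, tolls 68≤78, time 4.6≤8.1).
D7: not dominated.
D8: not dominated.
D9: not dominated (best time).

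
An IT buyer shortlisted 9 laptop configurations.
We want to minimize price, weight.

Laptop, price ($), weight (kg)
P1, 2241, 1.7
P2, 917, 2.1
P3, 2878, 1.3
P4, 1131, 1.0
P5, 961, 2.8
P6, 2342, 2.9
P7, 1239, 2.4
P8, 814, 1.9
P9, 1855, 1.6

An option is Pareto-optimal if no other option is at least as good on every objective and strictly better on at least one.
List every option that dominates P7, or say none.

P2, P4, P8

P2: price 917≤1239, weight 2.1≤2.4 — dominates P7.
P4: price 1131≤1239, weight 1.0≤2.4 — dominates P7.
P8: price 814≤1239, weight 1.9≤2.4 — dominates P7.
Others (P1, P3, P5, P6, P9) are each worse than P7 on at least one objective.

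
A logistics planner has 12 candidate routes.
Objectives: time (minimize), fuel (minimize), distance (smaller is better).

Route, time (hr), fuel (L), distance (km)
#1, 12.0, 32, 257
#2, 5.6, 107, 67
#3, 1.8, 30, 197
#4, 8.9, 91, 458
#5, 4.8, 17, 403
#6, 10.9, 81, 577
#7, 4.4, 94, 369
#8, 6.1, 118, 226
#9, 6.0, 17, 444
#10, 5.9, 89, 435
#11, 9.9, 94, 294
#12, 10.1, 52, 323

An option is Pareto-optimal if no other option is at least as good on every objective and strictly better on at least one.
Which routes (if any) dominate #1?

#3: time 1.8≤12.0, fuel 30≤32, distance 197≤257 — dominates #1.
Others (#2, #4, #5, #6, #7, #8, #9, #10, #11, #12) are each worse than #1 on at least one objective.

#3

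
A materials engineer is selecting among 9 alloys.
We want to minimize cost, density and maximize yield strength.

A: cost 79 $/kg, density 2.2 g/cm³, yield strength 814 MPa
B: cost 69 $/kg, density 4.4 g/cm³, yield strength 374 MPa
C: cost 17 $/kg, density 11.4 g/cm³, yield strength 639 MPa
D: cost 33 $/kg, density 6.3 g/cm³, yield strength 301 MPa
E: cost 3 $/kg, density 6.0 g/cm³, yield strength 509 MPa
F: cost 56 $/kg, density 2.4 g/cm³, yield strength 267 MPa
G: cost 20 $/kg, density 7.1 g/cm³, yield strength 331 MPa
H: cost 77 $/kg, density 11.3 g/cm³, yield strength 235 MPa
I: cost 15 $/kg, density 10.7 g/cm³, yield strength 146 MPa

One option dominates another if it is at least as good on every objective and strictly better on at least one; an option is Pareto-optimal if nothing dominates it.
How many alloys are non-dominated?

5

A: not dominated (best density).
B: not dominated.
C: not dominated.
D: dominated by E (cost 3≤33, density 6.0≤6.3, yield strength 509≥301).
E: not dominated (best cost).
F: not dominated.
G: dominated by E (cost 3≤20, density 6.0≤7.1, yield strength 509≥331).
H: dominated by B (cost 69≤77, density 4.4≤11.3, yield strength 374≥235).
I: dominated by E (cost 3≤15, density 6.0≤10.7, yield strength 509≥146).
Pareto-optimal: A, B, C, E, F → 5.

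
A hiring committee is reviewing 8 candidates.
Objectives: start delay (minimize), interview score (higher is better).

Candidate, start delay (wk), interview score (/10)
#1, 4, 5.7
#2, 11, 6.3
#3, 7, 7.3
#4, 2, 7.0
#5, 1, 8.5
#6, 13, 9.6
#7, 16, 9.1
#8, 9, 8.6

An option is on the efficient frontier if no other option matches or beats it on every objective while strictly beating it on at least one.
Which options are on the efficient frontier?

#5, #6, #8

#1: dominated by #4 (start delay 2≤4, interview score 7.0≥5.7).
#2: dominated by #3 (start delay 7≤11, interview score 7.3≥6.3).
#3: dominated by #5 (start delay 1≤7, interview score 8.5≥7.3).
#4: dominated by #5 (start delay 1≤2, interview score 8.5≥7.0).
#5: not dominated (best start delay).
#6: not dominated (best interview score).
#7: dominated by #6 (start delay 13≤16, interview score 9.6≥9.1).
#8: not dominated.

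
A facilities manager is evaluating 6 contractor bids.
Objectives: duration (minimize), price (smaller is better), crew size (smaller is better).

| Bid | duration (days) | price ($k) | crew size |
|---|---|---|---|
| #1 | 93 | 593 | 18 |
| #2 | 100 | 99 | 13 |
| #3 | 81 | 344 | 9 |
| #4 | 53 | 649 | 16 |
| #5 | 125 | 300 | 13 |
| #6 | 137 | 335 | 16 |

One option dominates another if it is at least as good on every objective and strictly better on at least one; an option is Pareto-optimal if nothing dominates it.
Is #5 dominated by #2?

Yes

#2 vs #5: duration 100≤125, price 99≤300, crew size 13≤13 — #2 is at least as good on every objective with at least one strict improvement.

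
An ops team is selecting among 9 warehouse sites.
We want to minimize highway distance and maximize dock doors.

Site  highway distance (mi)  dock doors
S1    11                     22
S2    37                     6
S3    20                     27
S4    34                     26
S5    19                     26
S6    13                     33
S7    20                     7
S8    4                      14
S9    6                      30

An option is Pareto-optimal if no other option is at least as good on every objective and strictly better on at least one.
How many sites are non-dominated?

S1: dominated by S9 (highway distance 6≤11, dock doors 30≥22).
S2: dominated by S1 (highway distance 11≤37, dock doors 22≥6).
S3: dominated by S6 (highway distance 13≤20, dock doors 33≥27).
S4: dominated by S3 (highway distance 20≤34, dock doors 27≥26).
S5: dominated by S6 (highway distance 13≤19, dock doors 33≥26).
S6: not dominated (best dock doors).
S7: dominated by S1 (highway distance 11≤20, dock doors 22≥7).
S8: not dominated (best highway distance).
S9: not dominated.
Pareto-optimal: S6, S8, S9 → 3.

3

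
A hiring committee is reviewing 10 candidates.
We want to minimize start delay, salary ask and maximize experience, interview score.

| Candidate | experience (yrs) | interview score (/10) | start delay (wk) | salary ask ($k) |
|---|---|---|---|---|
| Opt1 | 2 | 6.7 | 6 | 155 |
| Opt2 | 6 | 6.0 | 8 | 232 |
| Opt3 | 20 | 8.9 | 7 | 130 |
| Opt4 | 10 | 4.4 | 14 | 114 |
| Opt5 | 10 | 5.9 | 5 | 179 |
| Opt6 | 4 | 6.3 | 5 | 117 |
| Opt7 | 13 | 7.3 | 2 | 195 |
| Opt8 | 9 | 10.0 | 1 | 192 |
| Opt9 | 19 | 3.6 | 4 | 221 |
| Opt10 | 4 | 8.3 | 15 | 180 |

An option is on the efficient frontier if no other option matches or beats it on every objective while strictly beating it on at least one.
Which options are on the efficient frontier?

Opt1, Opt3, Opt4, Opt5, Opt6, Opt7, Opt8, Opt9

Opt1: not dominated.
Opt2: dominated by Opt3 (experience 20≥6, interview score 8.9≥6.0, start delay 7≤8, salary ask 130≤232).
Opt3: not dominated (best experience).
Opt4: not dominated (best salary ask).
Opt5: not dominated.
Opt6: not dominated.
Opt7: not dominated.
Opt8: not dominated (best interview score).
Opt9: not dominated.
Opt10: dominated by Opt3 (experience 20≥4, interview score 8.9≥8.3, start delay 7≤15, salary ask 130≤180).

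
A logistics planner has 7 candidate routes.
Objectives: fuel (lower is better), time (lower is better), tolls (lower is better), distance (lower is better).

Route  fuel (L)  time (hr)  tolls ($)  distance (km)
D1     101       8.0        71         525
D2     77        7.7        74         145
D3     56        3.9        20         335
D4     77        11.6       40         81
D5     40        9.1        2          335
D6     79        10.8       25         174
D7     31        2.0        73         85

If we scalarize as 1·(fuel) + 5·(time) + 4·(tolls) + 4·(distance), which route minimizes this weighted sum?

D4

D1: 1·101 + 5·8.0 + 4·71 + 4·525 = 2525.0
D2: 1·77 + 5·7.7 + 4·74 + 4·145 = 991.5
D3: 1·56 + 5·3.9 + 4·20 + 4·335 = 1495.5
D4: 1·77 + 5·11.6 + 4·40 + 4·81 = 619.0
D5: 1·40 + 5·9.1 + 4·2 + 4·335 = 1433.5
D6: 1·79 + 5·10.8 + 4·25 + 4·174 = 929.0
D7: 1·31 + 5·2.0 + 4·73 + 4·85 = 673.0
Lowest: D4 at 619.0.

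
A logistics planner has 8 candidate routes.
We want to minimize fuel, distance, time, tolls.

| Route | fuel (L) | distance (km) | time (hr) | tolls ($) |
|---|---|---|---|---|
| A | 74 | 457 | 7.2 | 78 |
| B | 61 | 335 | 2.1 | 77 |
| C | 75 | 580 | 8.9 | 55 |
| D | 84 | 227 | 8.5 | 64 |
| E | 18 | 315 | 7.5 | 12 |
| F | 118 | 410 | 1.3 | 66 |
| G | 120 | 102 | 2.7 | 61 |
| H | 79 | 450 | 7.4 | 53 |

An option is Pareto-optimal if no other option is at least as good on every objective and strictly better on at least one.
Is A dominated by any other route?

Yes

B vs A: fuel 61≤74, distance 335≤457, time 2.1≤7.2, tolls 77≤78 — B is at least as good on every objective and strictly better on at least one, so B dominates A.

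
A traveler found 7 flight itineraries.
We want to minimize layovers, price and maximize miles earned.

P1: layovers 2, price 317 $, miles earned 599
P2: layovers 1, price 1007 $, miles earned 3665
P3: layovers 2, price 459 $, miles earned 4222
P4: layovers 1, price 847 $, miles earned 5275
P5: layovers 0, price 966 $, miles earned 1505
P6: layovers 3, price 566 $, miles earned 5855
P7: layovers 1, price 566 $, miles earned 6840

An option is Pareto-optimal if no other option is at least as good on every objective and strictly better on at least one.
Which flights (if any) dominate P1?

P2: worse on price (1007 vs 317).
P3: worse on price (459 vs 317).
P4: worse on price (847 vs 317).
P5: worse on price (966 vs 317).
P6: worse on layovers (3 vs 2).
P7: worse on price (566 vs 317).
No option dominates P1.

none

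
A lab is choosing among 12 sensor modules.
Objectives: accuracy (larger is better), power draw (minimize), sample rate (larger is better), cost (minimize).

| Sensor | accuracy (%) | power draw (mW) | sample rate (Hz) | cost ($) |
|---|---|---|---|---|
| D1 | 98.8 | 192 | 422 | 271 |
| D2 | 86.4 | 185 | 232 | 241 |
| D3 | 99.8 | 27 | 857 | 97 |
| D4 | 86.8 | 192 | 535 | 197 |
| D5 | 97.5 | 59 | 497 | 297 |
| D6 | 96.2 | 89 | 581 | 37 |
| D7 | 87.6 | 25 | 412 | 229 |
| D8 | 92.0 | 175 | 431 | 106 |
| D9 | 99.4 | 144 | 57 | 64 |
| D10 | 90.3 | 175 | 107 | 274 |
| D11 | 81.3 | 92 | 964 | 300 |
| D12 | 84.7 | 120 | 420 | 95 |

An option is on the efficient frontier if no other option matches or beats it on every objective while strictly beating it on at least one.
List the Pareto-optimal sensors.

D1: dominated by D3 (accuracy 99.8≥98.8, power draw 27≤192, sample rate 857≥422, cost 97≤271).
D2: dominated by D3 (accuracy 99.8≥86.4, power draw 27≤185, sample rate 857≥232, cost 97≤241).
D3: not dominated (best accuracy).
D4: dominated by D3 (accuracy 99.8≥86.8, power draw 27≤192, sample rate 857≥535, cost 97≤197).
D5: dominated by D3 (accuracy 99.8≥97.5, power draw 27≤59, sample rate 857≥497, cost 97≤297).
D6: not dominated (best cost).
D7: not dominated (best power draw).
D8: dominated by D3 (accuracy 99.8≥92.0, power draw 27≤175, sample rate 857≥431, cost 97≤106).
D9: not dominated.
D10: dominated by D3 (accuracy 99.8≥90.3, power draw 27≤175, sample rate 857≥107, cost 97≤274).
D11: not dominated (best sample rate).
D12: dominated by D6 (accuracy 96.2≥84.7, power draw 89≤120, sample rate 581≥420, cost 37≤95).

D3, D6, D7, D9, D11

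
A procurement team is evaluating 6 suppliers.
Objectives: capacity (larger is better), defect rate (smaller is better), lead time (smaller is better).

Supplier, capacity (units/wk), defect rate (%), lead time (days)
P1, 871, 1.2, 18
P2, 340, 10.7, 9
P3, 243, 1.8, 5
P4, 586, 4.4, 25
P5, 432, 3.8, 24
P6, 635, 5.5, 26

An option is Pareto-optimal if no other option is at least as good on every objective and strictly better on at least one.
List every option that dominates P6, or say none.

P1

P1: capacity 871≥635, defect rate 1.2≤5.5, lead time 18≤26 — dominates P6.
Others (P2, P3, P4, P5) are each worse than P6 on at least one objective.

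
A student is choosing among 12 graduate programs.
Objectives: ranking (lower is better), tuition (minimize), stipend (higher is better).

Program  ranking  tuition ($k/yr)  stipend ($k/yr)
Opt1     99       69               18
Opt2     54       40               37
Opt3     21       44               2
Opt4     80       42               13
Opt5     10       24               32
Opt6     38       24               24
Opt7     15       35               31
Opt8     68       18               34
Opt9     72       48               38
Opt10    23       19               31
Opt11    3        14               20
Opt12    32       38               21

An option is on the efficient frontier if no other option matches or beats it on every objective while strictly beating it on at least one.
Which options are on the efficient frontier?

Opt2, Opt5, Opt8, Opt9, Opt10, Opt11

Opt1: dominated by Opt2 (ranking 54≤99, tuition 40≤69, stipend 37≥18).
Opt2: not dominated.
Opt3: dominated by Opt5 (ranking 10≤21, tuition 24≤44, stipend 32≥2).
Opt4: dominated by Opt2 (ranking 54≤80, tuition 40≤42, stipend 37≥13).
Opt5: not dominated.
Opt6: dominated by Opt5 (ranking 10≤38, tuition 24≤24, stipend 32≥24).
Opt7: dominated by Opt5 (ranking 10≤15, tuition 24≤35, stipend 32≥31).
Opt8: not dominated.
Opt9: not dominated (best stipend).
Opt10: not dominated.
Opt11: not dominated (best ranking).
Opt12: dominated by Opt5 (ranking 10≤32, tuition 24≤38, stipend 32≥21).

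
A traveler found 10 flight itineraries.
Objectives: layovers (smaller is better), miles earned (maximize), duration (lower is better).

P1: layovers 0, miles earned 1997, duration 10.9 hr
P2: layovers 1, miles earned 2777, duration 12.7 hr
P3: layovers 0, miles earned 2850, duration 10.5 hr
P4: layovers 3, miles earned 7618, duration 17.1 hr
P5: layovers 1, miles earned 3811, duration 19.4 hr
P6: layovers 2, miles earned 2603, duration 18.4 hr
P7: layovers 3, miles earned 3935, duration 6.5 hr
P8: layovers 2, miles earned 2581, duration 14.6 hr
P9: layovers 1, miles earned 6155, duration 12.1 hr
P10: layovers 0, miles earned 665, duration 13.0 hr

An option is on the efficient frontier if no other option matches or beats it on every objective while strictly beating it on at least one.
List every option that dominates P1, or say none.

P3: layovers 0≤0, miles earned 2850≥1997, duration 10.5≤10.9 — dominates P1.
Others (P2, P4, P5, P6, P7, P8, P9, P10) are each worse than P1 on at least one objective.

P3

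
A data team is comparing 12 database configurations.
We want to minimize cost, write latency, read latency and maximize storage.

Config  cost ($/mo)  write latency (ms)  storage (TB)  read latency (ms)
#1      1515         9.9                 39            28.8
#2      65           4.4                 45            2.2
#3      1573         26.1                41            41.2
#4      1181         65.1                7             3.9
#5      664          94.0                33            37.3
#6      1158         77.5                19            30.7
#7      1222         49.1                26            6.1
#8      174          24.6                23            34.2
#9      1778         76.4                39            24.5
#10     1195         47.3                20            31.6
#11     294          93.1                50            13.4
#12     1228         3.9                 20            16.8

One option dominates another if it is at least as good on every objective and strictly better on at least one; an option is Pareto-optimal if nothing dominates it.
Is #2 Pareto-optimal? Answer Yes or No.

Yes

#1: worse on cost (1515 vs 65).
#3: worse on cost (1573 vs 65).
#4: worse on cost (1181 vs 65).
#5: worse on cost (664 vs 65).
#6: worse on cost (1158 vs 65).
#7: worse on cost (1222 vs 65).
#8: worse on cost (174 vs 65).
#9: worse on cost (1778 vs 65).
#10: worse on cost (1195 vs 65).
#11: worse on cost (294 vs 65).
#12: worse on cost (1228 vs 65).
No option is at least as good as #2 on every objective and strictly better on one.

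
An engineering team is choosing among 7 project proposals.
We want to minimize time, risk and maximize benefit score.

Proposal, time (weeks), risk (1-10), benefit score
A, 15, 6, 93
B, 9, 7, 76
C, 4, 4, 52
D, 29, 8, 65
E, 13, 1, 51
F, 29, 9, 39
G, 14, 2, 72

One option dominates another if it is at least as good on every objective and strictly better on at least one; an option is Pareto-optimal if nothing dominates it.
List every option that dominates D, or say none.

A, B, G

A: time 15≤29, risk 6≤8, benefit score 93≥65 — dominates D.
B: time 9≤29, risk 7≤8, benefit score 76≥65 — dominates D.
G: time 14≤29, risk 2≤8, benefit score 72≥65 — dominates D.
Others (C, E, F) are each worse than D on at least one objective.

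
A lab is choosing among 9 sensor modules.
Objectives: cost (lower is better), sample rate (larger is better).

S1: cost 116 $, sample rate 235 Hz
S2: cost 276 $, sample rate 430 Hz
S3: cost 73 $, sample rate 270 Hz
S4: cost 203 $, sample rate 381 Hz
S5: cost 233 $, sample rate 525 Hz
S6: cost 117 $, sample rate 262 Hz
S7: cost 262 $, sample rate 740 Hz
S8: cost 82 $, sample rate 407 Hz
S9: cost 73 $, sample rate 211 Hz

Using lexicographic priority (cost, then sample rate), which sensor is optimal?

First minimize cost: best is 73, kept {S3, S9}.
Then maximize sample rate: best is 270, kept {S3}.

S3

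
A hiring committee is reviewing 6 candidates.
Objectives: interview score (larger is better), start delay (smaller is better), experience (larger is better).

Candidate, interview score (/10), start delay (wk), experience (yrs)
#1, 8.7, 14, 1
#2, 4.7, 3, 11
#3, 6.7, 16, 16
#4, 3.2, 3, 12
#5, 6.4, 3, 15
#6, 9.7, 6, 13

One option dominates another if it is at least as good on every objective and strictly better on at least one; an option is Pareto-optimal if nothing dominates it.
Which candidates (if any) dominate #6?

none

#1: worse on interview score (8.7 vs 9.7).
#2: worse on interview score (4.7 vs 9.7).
#3: worse on interview score (6.7 vs 9.7).
#4: worse on interview score (3.2 vs 9.7).
#5: worse on interview score (6.4 vs 9.7).
No option dominates #6.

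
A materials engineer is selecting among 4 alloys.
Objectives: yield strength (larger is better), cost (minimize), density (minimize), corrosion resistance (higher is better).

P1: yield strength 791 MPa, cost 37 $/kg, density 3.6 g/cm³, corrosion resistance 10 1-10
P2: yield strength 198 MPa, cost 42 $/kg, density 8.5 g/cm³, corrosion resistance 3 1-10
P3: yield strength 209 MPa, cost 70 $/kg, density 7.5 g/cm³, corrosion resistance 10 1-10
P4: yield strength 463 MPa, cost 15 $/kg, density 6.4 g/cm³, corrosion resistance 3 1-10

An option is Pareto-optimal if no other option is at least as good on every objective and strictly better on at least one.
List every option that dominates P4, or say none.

P1: worse on cost (37 vs 15).
P2: worse on yield strength (198 vs 463).
P3: worse on yield strength (209 vs 463).
No option dominates P4.

none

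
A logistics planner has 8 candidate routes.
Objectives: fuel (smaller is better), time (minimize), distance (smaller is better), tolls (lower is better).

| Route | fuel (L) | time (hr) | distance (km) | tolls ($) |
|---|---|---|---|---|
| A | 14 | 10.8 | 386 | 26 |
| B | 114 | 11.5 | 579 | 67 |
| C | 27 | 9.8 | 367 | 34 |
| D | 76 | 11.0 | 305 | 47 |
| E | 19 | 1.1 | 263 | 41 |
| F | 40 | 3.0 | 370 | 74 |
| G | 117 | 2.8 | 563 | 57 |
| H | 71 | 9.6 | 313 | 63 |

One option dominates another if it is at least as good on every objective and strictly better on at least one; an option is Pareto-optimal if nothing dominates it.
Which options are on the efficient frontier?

A: not dominated (best fuel).
B: dominated by A (fuel 14≤114, time 10.8≤11.5, distance 386≤579, tolls 26≤67).
C: not dominated.
D: dominated by E (fuel 19≤76, time 1.1≤11.0, distance 263≤305, tolls 41≤47).
E: not dominated (best time).
F: dominated by E (fuel 19≤40, time 1.1≤3.0, distance 263≤370, tolls 41≤74).
G: dominated by E (fuel 19≤117, time 1.1≤2.8, distance 263≤563, tolls 41≤57).
H: dominated by E (fuel 19≤71, time 1.1≤9.6, distance 263≤313, tolls 41≤63).

A, C, E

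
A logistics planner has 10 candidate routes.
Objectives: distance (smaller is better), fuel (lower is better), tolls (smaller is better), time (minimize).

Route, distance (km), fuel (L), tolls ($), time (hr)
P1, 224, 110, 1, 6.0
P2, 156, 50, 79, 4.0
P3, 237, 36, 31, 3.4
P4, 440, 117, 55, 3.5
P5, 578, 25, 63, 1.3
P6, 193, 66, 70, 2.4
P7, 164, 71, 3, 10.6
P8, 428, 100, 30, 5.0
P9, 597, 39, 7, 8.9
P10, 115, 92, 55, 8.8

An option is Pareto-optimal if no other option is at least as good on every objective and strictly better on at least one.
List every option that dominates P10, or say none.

none

P1: worse on distance (224 vs 115).
P2: worse on distance (156 vs 115).
P3: worse on distance (237 vs 115).
P4: worse on distance (440 vs 115).
P5: worse on distance (578 vs 115).
P6: worse on distance (193 vs 115).
P7: worse on distance (164 vs 115).
P8: worse on distance (428 vs 115).
P9: worse on distance (597 vs 115).
No option dominates P10.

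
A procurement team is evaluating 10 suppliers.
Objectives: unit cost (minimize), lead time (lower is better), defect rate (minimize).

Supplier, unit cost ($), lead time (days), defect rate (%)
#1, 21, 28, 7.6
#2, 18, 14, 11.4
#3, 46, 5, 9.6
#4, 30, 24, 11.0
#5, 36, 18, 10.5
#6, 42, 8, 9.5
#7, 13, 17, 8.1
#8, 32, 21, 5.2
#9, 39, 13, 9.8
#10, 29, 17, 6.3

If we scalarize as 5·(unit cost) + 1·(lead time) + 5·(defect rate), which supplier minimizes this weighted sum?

#1: 5·21 + 1·28 + 5·7.6 = 171.0
#2: 5·18 + 1·14 + 5·11.4 = 161.0
#3: 5·46 + 1·5 + 5·9.6 = 283.0
#4: 5·30 + 1·24 + 5·11.0 = 229.0
#5: 5·36 + 1·18 + 5·10.5 = 250.5
#6: 5·42 + 1·8 + 5·9.5 = 265.5
#7: 5·13 + 1·17 + 5·8.1 = 122.5
#8: 5·32 + 1·21 + 5·5.2 = 207.0
#9: 5·39 + 1·13 + 5·9.8 = 257.0
#10: 5·29 + 1·17 + 5·6.3 = 193.5
Lowest: #7 at 122.5.

#7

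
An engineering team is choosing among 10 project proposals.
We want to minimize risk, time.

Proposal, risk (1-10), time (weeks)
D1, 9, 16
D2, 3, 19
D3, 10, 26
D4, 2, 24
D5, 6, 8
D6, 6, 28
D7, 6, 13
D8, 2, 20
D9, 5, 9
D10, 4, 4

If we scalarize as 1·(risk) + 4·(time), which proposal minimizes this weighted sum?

D10

D1: 1·9 + 4·16 = 73
D2: 1·3 + 4·19 = 79
D3: 1·10 + 4·26 = 114
D4: 1·2 + 4·24 = 98
D5: 1·6 + 4·8 = 38
D6: 1·6 + 4·28 = 118
D7: 1·6 + 4·13 = 58
D8: 1·2 + 4·20 = 82
D9: 1·5 + 4·9 = 41
D10: 1·4 + 4·4 = 20
Lowest: D10 at 20.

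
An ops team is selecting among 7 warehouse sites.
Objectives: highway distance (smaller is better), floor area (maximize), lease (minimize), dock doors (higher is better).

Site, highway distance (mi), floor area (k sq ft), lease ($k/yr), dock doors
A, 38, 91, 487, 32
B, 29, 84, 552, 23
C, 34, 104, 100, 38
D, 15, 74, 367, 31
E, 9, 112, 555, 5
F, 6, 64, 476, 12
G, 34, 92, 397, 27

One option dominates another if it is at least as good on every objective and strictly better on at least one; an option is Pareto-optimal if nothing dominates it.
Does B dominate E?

No

B vs E: B is worse on highway distance (29 vs 9), so it does not dominate E.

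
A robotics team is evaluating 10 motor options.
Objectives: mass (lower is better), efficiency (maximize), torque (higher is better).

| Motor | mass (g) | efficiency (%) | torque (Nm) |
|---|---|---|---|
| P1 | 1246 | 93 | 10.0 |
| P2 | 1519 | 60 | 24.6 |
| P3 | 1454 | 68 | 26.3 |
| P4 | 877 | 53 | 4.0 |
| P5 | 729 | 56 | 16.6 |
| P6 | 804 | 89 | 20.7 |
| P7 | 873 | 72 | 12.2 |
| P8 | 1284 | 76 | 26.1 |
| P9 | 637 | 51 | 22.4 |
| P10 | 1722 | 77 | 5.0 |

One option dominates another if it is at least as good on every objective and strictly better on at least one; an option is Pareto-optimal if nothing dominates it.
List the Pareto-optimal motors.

P1: not dominated (best efficiency).
P2: dominated by P3 (mass 1454≤1519, efficiency 68≥60, torque 26.3≥24.6).
P3: not dominated (best torque).
P4: dominated by P5 (mass 729≤877, efficiency 56≥53, torque 16.6≥4.0).
P5: not dominated.
P6: not dominated.
P7: dominated by P6 (mass 804≤873, efficiency 89≥72, torque 20.7≥12.2).
P8: not dominated.
P9: not dominated (best mass).
P10: dominated by P1 (mass 1246≤1722, efficiency 93≥77, torque 10.0≥5.0).

P1, P3, P5, P6, P8, P9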